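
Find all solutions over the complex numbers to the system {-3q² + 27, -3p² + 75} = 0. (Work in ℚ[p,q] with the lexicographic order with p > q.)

Compute a lex Gröbner basis by Buchberger's algorithm.
f_1 = -3q² + 27, LT = q².
f_2 = -3p² + 75, LT = p².

S(f_1,f_2): leading monomials are coprime, so the S-polynomial reduces to 0 (Buchberger's first criterion).
Every S-polynomial of the final basis reduces to 0, so we have a Gröbner basis.
Inter-reduce: drop elements whose leading term is divisible by another's, tail-reduce, and make monic.
Reduced Gröbner basis: {p² - 25, q² - 9}.

The lex basis is triangular: the last element involves only q. Solving q² - 9 = 0 gives q ∈ {-3, 3}; substituting each value into the earlier elements determines the remaining variables.
  q = -3: the earlier basis element becomes p² - 25 = 0, giving p = -5, 5 — points (-5, -3), (5, -3).
  q = 3: the earlier basis element becomes p² - 25 = 0, giving p = -5, 5 — points (-5, 3), (5, 3).
Check: every point annihilates each of the original generators.

{(-5, -3), (5, -3), (-5, 3), (5, 3)}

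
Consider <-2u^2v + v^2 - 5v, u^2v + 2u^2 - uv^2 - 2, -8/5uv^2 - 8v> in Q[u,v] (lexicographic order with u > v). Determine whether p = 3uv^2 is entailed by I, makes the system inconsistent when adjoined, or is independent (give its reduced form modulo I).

First compute the reduced Gröbner basis of I by Buchberger's algorithm.
f_1 = -2u^2v + v^2 - 5v, LT = u^2v.
f_2 = u^2v + 2u^2 - uv^2 - 2, LT = u^2v.
f_3 = -8/5uv^2 - 8v, LT = uv^2.

S(f_1,f_2): lcm = u^2v. S = -2u^2 + uv^2 - 1/2v^2 + 5/2v + 2.
  reduce S modulo (f_1, f_2, f_3):
  remainder -2u^2 - 1/2v^2 - 5/2v + 2 ≠ 0; add h_4 = -2u^2 - 1/2v^2 - 5/2v + 2 to the basis.

S(f_1,f_3): lcm = u^2v^2. S = -5uv - 1/2v^3 + 5/2v^2.
  reduce S modulo (f_1, f_2, f_3, h_4):
  remainder -5uv - 1/2v^3 + 5/2v^2 ≠ 0; add h_5 = -5uv - 1/2v^3 + 5/2v^2 to the basis.

S(f_2,f_3): lcm = u^2v^2. S = 2u^2v - uv^3 - 5uv - 2v.
  reduce S modulo (f_1, f_2, f_3, h_4, h_5):
  remainder 1/2v^3 + 7/2v^2 - 7v ≠ 0; add h_6 = 1/2v^3 + 7/2v^2 - 7v to the basis.

S(f_3,h_5): lcm = uv^2. S = -1/10v^4 + 1/2v^3 + 5v.
  reduce S modulo (f_1, f_2, f_3, h_4, h_5, h_6):
  remainder -49/5v^2 + 109/5v ≠ 0; add h_7 = -49/5v^2 + 109/5v to the basis.

S(f_3,h_6): lcm = uv^3. S = -7uv^2 + 14uv + 5v^2.
  reduce S modulo (f_1, f_2, f_3, h_4, h_5, h_6, h_7):
  remainder 15654/245v ≠ 0; add h_8 = 15654/245v to the basis.

The other S-polynomials (S(f_1,h_4), S(f_2,h_4), S(f_3,h_4), S(f_1,h_5), S(f_2,h_5), S(h_4,h_5), S(f_1,h_6), S(f_2,h_6), S(h_4,h_6), S(h_5,h_6), S(f_1,h_7), S(f_2,h_7), S(f_3,h_7), S(h_4,h_7), S(h_5,h_7), S(h_6,h_7), S(f_1,h_8), S(f_2,h_8), S(f_3,h_8), S(h_4,h_8), S(h_5,h_8), S(h_6,h_8), S(h_7,h_8)) all reduce to 0 modulo the current basis, so we have a Gröbner basis.
Inter-reduce: drop elements whose leading term is divisible by another's, tail-reduce, and make monic.
Reduced Gröbner basis: {u^2 - 1, v}.
Label its elements g_1 = u^2 - 1, g_2 = v.

Reduce p = 3uv^2 modulo G:
  leading term uv^2: subtract (3uv)·g_2 from 3uv^2 → 0
  normal form = 0.
Since the normal form is 0, p ∈ I.

3uv^2 lies in I (it reduces to 0).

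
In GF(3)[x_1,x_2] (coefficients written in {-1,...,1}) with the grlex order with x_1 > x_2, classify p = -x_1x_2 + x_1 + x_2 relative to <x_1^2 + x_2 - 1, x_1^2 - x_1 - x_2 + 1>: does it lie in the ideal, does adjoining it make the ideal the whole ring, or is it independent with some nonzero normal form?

Adjoining -x_1x_2 + x_1 + x_2 makes the ideal the whole ring: the system is inconsistent.

First compute the reduced Gröbner basis of I by Buchberger's algorithm.
f_1 = x_1^2 + x_2 - 1, LT = x_1^2.
f_2 = x_1^2 - x_1 - x_2 + 1, LT = x_1^2.

S(f_1,f_2): lcm = x_1^2. S = x_1 - x_2 + 1.
  leading term x_1: no divisor's leading term divides it; move x_1 to the remainder.
  leading term x_2: no divisor's leading term divides it; move -x_2 to the remainder.
  leading term 1: no divisor's leading term divides it; move 1 to the remainder.
  remainder x_1 - x_2 + 1 ≠ 0; add h_3 = x_1 - x_2 + 1 to the basis.

S(f_1,h_3): lcm = x_1^2. S = x_1x_2 - x_1 + x_2 - 1.
  leading term x_1x_2: subtract (x_2)·h_3 from x_1x_2 - x_1 + x_2 - 1 → x_2^2 - x_1 - 1
  leading term x_2^2: no divisor's leading term divides it; move x_2^2 to the remainder.
  leading term x_1: subtract (-1)·h_3 from -x_1 - 1 → -x_2
  leading term x_2: no divisor's leading term divides it; move -x_2 to the remainder.
  remainder x_2^2 - x_2 ≠ 0; add h_4 = x_2^2 - x_2 to the basis.

The other S-polynomials (S(f_2,h_3), S(f_1,h_4), S(f_2,h_4), S(h_3,h_4)) all reduce to 0 modulo the current basis, so we have a Gröbner basis.
Inter-reduce: drop elements whose leading term is divisible by another's, tail-reduce, and make monic.
Reduced Gröbner basis: {x_2^2 - x_2, x_1 - x_2 + 1}.
Label its elements g_1 = x_2^2 - x_2, g_2 = x_1 - x_2 + 1.

Reduce p = -x_1x_2 + x_1 + x_2 modulo G:
  leading term x_1x_2: subtract (-x_2)·g_2 from -x_1x_2 + x_1 + x_2 → -x_2^2 + x_1 - x_2
  leading term x_2^2: subtract (-1)·g_1 from -x_2^2 + x_1 - x_2 → x_1 + x_2
  leading term x_1: subtract (1)·g_2 from x_1 + x_2 → -x_2 - 1
  leading term x_2: no divisor's leading term divides it; move -x_2 to the remainder.
  leading term 1: no divisor's leading term divides it; move -1 to the remainder.
  normal form = -x_2 - 1.
The normal form is nonzero, so p ∉ I. Since p minus its normal form lies in I, I + (p) = I + (r) where r = -x_2 - 1; decide whether this ideal is the whole ring.
Run Buchberger on G together with r (pairs among the g_i already reduce to 0 since G is a Gröbner basis):
g_1 = x_2^2 - x_2, LT = x_2^2.
g_2 = x_1 - x_2 + 1, LT = x_1.
r = -x_2 - 1, LT = x_2.

S(g_1,r): lcm = x_2^2. S = x_2.
  leading term x_2: subtract (-1)·r from x_2 → -1
  leading term 1: no divisor's leading term divides it; move -1 to the remainder.
  remainder -1 ≠ 0; add m_4 = -1 to the basis.

The other S-polynomials (S(g_1,g_2), S(g_2,r), S(g_1,m_4), S(g_2,m_4), S(r,m_4)) all reduce to 0 modulo the current basis, so we have a Gröbner basis.
Inter-reduce: drop elements whose leading term is divisible by another's, tail-reduce, and make monic.
Reduced Gröbner basis: {1}.
The reduced Gröbner basis of I + (p) is {1}: the ideal is the whole ring, so the enlarged system has no common solution — adjoining p is inconsistent.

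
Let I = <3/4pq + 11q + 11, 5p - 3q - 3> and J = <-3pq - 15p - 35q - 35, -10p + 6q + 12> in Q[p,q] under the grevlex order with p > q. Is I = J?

No, the ideals differ.

Equality of ideals is decidable: compute both reduced Gröbner bases (unique for the ordering) and check whether they agree.
Buchberger on the first generating set:
f_1 = 3/4pq + 11q + 11, LT = pq.
f_2 = 5p - 3q - 3, LT = p.

S(f_1,f_2): lcm = pq. S = 3/5q^2 + 229/15q + 44/3.
  reduce S modulo (f_1, f_2):
  remainder 3/5q^2 + 229/15q + 44/3 ≠ 0; add g_3 = 3/5q^2 + 229/15q + 44/3 to the basis.

The other S-polynomials (S(f_1,g_3), S(f_2,g_3)) all reduce to 0 modulo the current basis, so we have a Gröbner basis.
Inter-reduce: drop elements whose leading term is divisible by another's, tail-reduce, and make monic.
Reduced Gröbner basis: {q^2 + 229/9q + 220/9, p - 3/5q - 3/5}.

Buchberger on the second generating set:
h_1 = -3pq - 15p - 35q - 35, LT = pq.
h_2 = -10p + 6q + 12, LT = p.

S(h_1,h_2): lcm = pq. S = 3/5q^2 + 5p + 193/15q + 35/3.
  reduce S modulo (h_1, h_2):
  remainder 3/5q^2 + 238/15q + 53/3 ≠ 0; add k_3 = 3/5q^2 + 238/15q + 53/3 to the basis.

The other S-polynomials (S(h_1,k_3), S(h_2,k_3)) all reduce to 0 modulo the current basis, so we have a Gröbner basis.
Inter-reduce: drop elements whose leading term is divisible by another's, tail-reduce, and make monic.
Reduced Gröbner basis: {q^2 + 238/9q + 265/9, p - 3/5q - 6/5}.

These differ, so the ideals are not equal.
The same test decides containment: I ⊆ J iff every generator of I reduces to 0 modulo a Gröbner basis of J.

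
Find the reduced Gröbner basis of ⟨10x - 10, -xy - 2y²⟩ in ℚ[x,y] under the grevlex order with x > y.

This is the nonlinear analogue of row-reducing a linear system.

f_1 = 10x - 10, LT = x.
f_2 = -xy - 2y², LT = xy.

S(f_1,f_2): lcm = xy. S = -2y² - y.
  reduce S modulo (f_1, f_2):
  remainder -2y² - y ≠ 0; add g_3 = -2y² - y to the basis.

The other S-polynomials (S(f_1,g_3), S(f_2,g_3)) all reduce to 0 modulo the current basis, so we have a Gröbner basis.
Inter-reduce: drop elements whose leading term is divisible by another's, tail-reduce, and make monic.

G = {y² + ½y, x - 1}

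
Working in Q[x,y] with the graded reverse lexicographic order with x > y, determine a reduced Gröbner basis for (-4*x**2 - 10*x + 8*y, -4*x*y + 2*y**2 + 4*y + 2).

f_1 = -4*x**2 - 10*x + 8*y, LT = x**2.
f_2 = -4*x*y + 2*y**2 + 4*y + 2, LT = x*y.

S(f_1,f_2): lcm = x**2*y. S = 1/2*x*y**2 + 7/2*x*y - 2*y**2 + 1/2*x.
  leading term x*y**2: subtract (-1/8*y)·f_2 from 1/2*x*y**2 + 7/2*x*y - 2*y**2 + 1/2*x → 1/4*y**3 + 7/2*x*y - 3/2*y**2 + 1/2*x + 1/4*y
  leading term y**3: no divisor's leading term divides it; move 1/4*y**3 to the remainder.
  leading term x*y: subtract (-7/8)·f_2 from 7/2*x*y - 3/2*y**2 + 1/2*x + 1/4*y → 1/4*y**2 + 1/2*x + 15/4*y + 7/4
  leading term y**2: no divisor's leading term divides it; move 1/4*y**2 to the remainder.
  leading term x: no divisor's leading term divides it; move 1/2*x to the remainder.
  leading term y: no divisor's leading term divides it; move 15/4*y to the remainder.
  leading term 1: no divisor's leading term divides it; move 7/4 to the remainder.
  remainder 1/4*y**3 + 1/4*y**2 + 1/2*x + 15/4*y + 7/4 ≠ 0; add g_3 = 1/4*y**3 + 1/4*y**2 + 1/2*x + 15/4*y + 7/4 to the basis.

The other S-polynomials (S(f_1,g_3), S(f_2,g_3)) all reduce to 0 modulo the current basis, so we have a Gröbner basis.

G = {y**3 + y**2 + 2*x + 15*y + 7, x**2 + 5/2*x - 2*y, x*y - 1/2*y**2 - y - 1/2}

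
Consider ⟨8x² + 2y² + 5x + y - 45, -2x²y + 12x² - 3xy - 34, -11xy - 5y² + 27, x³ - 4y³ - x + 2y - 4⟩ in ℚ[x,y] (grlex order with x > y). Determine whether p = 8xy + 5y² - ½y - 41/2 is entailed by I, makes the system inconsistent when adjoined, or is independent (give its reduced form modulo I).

8xy + 5y² - ½y - 41/2 lies in I (it reduces to 0).

First compute the reduced Gröbner basis of I by Buchberger's algorithm.
f_1 = 8x² + 2y² + 5x + y - 45, LT = x².
f_2 = -2x²y + 12x² - 3xy - 34, LT = x²y.
f_3 = -11xy - 5y² + 27, LT = xy.
f_4 = x³ - 4y³ - x + 2y - 4, LT = x³.

S(f_1,f_2): lcm = x²y. S = ¼y³ + 6x² - ⅞xy + ⅛y² - 45/8y - 17.
  reduce S modulo (f_1, f_2, f_3, f_4):
  remainder ¼y³ - 43/44y² - 15/4x - 51/8y + 1285/88 ≠ 0; add h_5 = ¼y³ - 43/44y² - 15/4x - 51/8y + 1285/88 to the basis.

S(f_1,f_3): lcm = x²y. S = -5/11xy² + ¼y³ + ⅝xy + ⅛y² + 27/11x - 45/8y.
  reduce S modulo (f_1, f_2, f_3, f_4, h_5):
  remainder 2164/1331y² + 4503/484x + 2373/484y - 133825/5324 ≠ 0; add h_6 = 2164/1331y² + 4503/484x + 2373/484y - 133825/5324 to the basis.

S(f_1,f_4): lcm = x³. S = ¼xy² + 4y³ + ⅝x² + ⅛xy - 37/8x - 2y + 4.
  reduce S modulo (f_1, f_2, f_3, f_4, h_5, h_6):
  remainder -8984595/276992x + 14532919/276992y + 3436271/276992 ≠ 0; add h_7 = -8984595/276992x + 14532919/276992y + 3436271/276992 to the basis.

S(f_2,f_4): lcm = x³y. S = 4y⁴ - 6x³ + 3/2x²y + xy - 2y² + 17x + 4y.
  reduce S modulo (f_1, f_2, f_3, f_4, h_5, h_6, h_7):
  remainder -39420989893/35938380y + 39420989893/35938380 ≠ 0; add h_8 = -39420989893/35938380y + 39420989893/35938380 to the basis.

The other S-polynomials (S(f_2,f_3), S(f_3,f_4), S(f_1,h_5), S(f_2,h_5), S(f_3,h_5), S(f_4,h_5), S(f_1,h_6), S(f_2,h_6), S(f_3,h_6), S(f_4,h_6), S(h_5,h_6), S(f_1,h_7), S(f_2,h_7), S(f_3,h_7), S(f_4,h_7), S(h_5,h_7), S(h_6,h_7), S(f_1,h_8), S(f_2,h_8), S(f_3,h_8), S(f_4,h_8), S(h_5,h_8), S(h_6,h_8), S(h_7,h_8)) all reduce to 0 modulo the current basis, so we have a Gröbner basis.
Inter-reduce: drop elements whose leading term is divisible by another's, tail-reduce, and make monic.
Reduced Gröbner basis: {x - 2, y - 1}.
Label its elements g_1 = x - 2, g_2 = y - 1.

Reduce p = 8xy + 5y² - ½y - 41/2 modulo G:
  leading term xy: subtract (8y)·g_1 from 8xy + 5y² - ½y - 41/2 → 5y² + 31/2y - 41/2
  leading term y²: subtract (5y)·g_2 from 5y² + 31/2y - 41/2 → 41/2y - 41/2
  leading term y: subtract (41/2)·g_2 from 41/2y - 41/2 → 0
  normal form = 0.
Since the normal form is 0, p ∈ I.

Ideal membership is decidable via reduction modulo a Gröbner basis.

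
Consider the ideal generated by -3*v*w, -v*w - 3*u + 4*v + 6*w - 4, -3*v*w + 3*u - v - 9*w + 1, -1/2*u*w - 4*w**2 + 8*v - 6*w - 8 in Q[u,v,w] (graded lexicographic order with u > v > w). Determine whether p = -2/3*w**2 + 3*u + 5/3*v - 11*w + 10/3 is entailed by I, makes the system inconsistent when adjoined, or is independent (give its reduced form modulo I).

Adjoining -2/3*w**2 + 3*u + 5/3*v - 11*w + 10/3 makes the ideal the whole ring: the system is inconsistent.

First compute the reduced Gröbner basis of I by Buchberger's algorithm.
f_1 = -3*v*w, LT = v*w.
f_2 = -v*w - 3*u + 4*v + 6*w - 4, LT = v*w.
f_3 = -3*v*w + 3*u - v - 9*w + 1, LT = v*w.
f_4 = -1/2*u*w - 4*w**2 + 8*v - 6*w - 8, LT = u*w.

S(f_1,f_2): lcm = v*w. S = -3*u + 4*v + 6*w - 4.
  leading term u: no divisor's leading term divides it; move -3*u to the remainder.
  leading term v: no divisor's leading term divides it; move 4*v to the remainder.
  leading term w: no divisor's leading term divides it; move 6*w to the remainder.
  leading term 1: no divisor's leading term divides it; move -4 to the remainder.
  remainder -3*u + 4*v + 6*w - 4 ≠ 0; add h_5 = -3*u + 4*v + 6*w - 4 to the basis.

S(f_1,f_3): lcm = v*w. S = u - 1/3*v - 3*w + 1/3.
  leading term u: subtract (-1/3)·h_5 from u - 1/3*v - 3*w + 1/3 → v - w - 1
  leading term v: no divisor's leading term divides it; move v to the remainder.
  leading term w: no divisor's leading term divides it; move -w to the remainder.
  leading term 1: no divisor's leading term divides it; move -1 to the remainder.
  remainder v - w - 1 ≠ 0; add h_6 = v - w - 1 to the basis.

S(f_3,f_4): lcm = u*v*w. S = -8*v*w**2 - u**2 + 1/3*u*v + 3*u*w + 16*v**2 - 12*v*w - 1/3*u - 16*v.
  leading term v*w**2: subtract (8/3*w)·f_1 from -8*v*w**2 - u**2 + 1/3*u*v + 3*u*w + 16*v**2 - 12*v*w - 1/3*u - 16*v → -u**2 + 1/3*u*v + 3*u*w + 16*v**2 - 12*v*w - 1/3*u - 16*v
  leading term u**2: subtract (1/3*u)·h_5 from -u**2 + 1/3*u*v + 3*u*w + 16*v**2 - 12*v*w - 1/3*u - 16*v → -u*v + u*w + 16*v**2 - 12*v*w + u - 16*v
  leading term u*v: subtract (1/3*v)·h_5 from -u*v + u*w + 16*v**2 - 12*v*w + u - 16*v → u*w + 44/3*v**2 - 14*v*w + u - 44/3*v
  leading term u*w: subtract (-2)·f_4 from u*w + 44/3*v**2 - 14*v*w + u - 44/3*v → 44/3*v**2 - 14*v*w - 8*w**2 + u + 4/3*v - 12*w - 16
  leading term v**2: subtract (44/3*v)·h_6 from 44/3*v**2 - 14*v*w - 8*w**2 + u + 4/3*v - 12*w - 16 → 2/3*v*w - 8*w**2 + u + 16*v - 12*w - 16
  leading term v*w: subtract (-2/9)·f_1 from 2/3*v*w - 8*w**2 + u + 16*v - 12*w - 16 → -8*w**2 + u + 16*v - 12*w - 16
  leading term w**2: no divisor's leading term divides it; move -8*w**2 to the remainder.
  leading term u: subtract (-1/3)·h_5 from u + 16*v - 12*w - 16 → 52/3*v - 10*w - 52/3
  leading term v: subtract (52/3)·h_6 from 52/3*v - 10*w - 52/3 → 22/3*w
  leading term w: no divisor's leading term divides it; move 22/3*w to the remainder.
  remainder -8*w**2 + 22/3*w ≠ 0; add h_7 = -8*w**2 + 22/3*w to the basis.

S(f_4,h_5): lcm = u*w. S = 4/3*v*w + 10*w**2 - 16*v + 32/3*w + 16.
  leading term v*w: subtract (-4/9)·f_1 from 4/3*v*w + 10*w**2 - 16*v + 32/3*w + 16 → 10*w**2 - 16*v + 32/3*w + 16
  leading term w**2: subtract (-5/4)·h_7 from 10*w**2 - 16*v + 32/3*w + 16 → -16*v + 119/6*w + 16
  leading term v: subtract (-16)·h_6 from -16*v + 119/6*w + 16 → 23/6*w
  leading term w: no divisor's leading term divides it; move 23/6*w to the remainder.
  remainder 23/6*w ≠ 0; add h_8 = 23/6*w to the basis.

The other S-polynomials (S(f_1,f_4), S(f_2,f_3), S(f_2,f_4), S(f_1,h_5), S(f_2,h_5), S(f_3,h_5), S(f_1,h_6), S(f_2,h_6), S(f_3,h_6), S(f_4,h_6), S(h_5,h_6), S(f_1,h_7), S(f_2,h_7), S(f_3,h_7), S(f_4,h_7), S(h_5,h_7), S(h_6,h_7), S(f_1,h_8), S(f_2,h_8), S(f_3,h_8), S(f_4,h_8), S(h_5,h_8), S(h_6,h_8), S(h_7,h_8)) all reduce to 0 modulo the current basis, so we have a Gröbner basis.
Inter-reduce: drop elements whose leading term is divisible by another's, tail-reduce, and make monic.
Reduced Gröbner basis: {u, v - 1, w}.
Label its elements g_1 = u, g_2 = v - 1, g_3 = w.

Reduce p = -2/3*w**2 + 3*u + 5/3*v - 11*w + 10/3 modulo G:
  leading term w**2: subtract (-2/3*w)·g_3 from -2/3*w**2 + 3*u + 5/3*v - 11*w + 10/3 → 3*u + 5/3*v - 11*w + 10/3
  leading term u: subtract (3)·g_1 from 3*u + 5/3*v - 11*w + 10/3 → 5/3*v - 11*w + 10/3
  leading term v: subtract (5/3)·g_2 from 5/3*v - 11*w + 10/3 → -11*w + 5
  leading term w: subtract (-11)·g_3 from -11*w + 5 → 5
  leading term 1: no divisor's leading term divides it; move 5 to the remainder.
  normal form = 5.
The normal form is nonzero, so p ∉ I. Since p minus its normal form lies in I, I + (p) = I + (r) where r = 5; decide whether this ideal is the whole ring.
Here r = 5 is a nonzero constant, hence a unit: 1 ∈ I + (p), the Gröbner basis of I + (p) is {1}, and the enlarged system has no common solution — adjoining p is inconsistent.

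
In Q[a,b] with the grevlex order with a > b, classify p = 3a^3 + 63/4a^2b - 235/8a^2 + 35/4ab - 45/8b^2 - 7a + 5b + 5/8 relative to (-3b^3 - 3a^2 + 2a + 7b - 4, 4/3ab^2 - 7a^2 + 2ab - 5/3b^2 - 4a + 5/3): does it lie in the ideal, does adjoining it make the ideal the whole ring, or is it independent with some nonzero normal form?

First compute the reduced Gröbner basis of I by Buchberger's algorithm.
f_1 = -3b^3 - 3a^2 + 2a + 7b - 4, LT = b^3.
f_2 = 4/3ab^2 - 7a^2 + 2ab - 5/3b^2 - 4a + 5/3, LT = ab^2.

S(f_1,f_2): lcm = ab^3. S = a^3 + 21/4a^2b - 3/2ab^2 + 5/4b^3 - 2/3a^2 + 2/3ab + 4/3a - 5/4b.
  leading term a^3: no divisor's leading term divides it; move a^3 to the remainder.
  leading term a^2b: no divisor's leading term divides it; move 21/4a^2b to the remainder.
  leading term ab^2: subtract (-9/8)·f_2 from -3/2ab^2 + 5/4b^3 - 2/3a^2 + 2/3ab + 4/3a - 5/4b → 5/4b^3 - 205/24a^2 + 35/12ab - 15/8b^2 - 19/6a - 5/4b + 15/8
  leading term b^3: subtract (-5/12)·f_1 from 5/4b^3 - 205/24a^2 + 35/12ab - 15/8b^2 - 19/6a - 5/4b + 15/8 → -235/24a^2 + 35/12ab - 15/8b^2 - 7/3a + 5/3b + 5/24
  leading term a^2: no divisor's leading term divides it; move -235/24a^2 to the remainder.
  leading term ab: no divisor's leading term divides it; move 35/12ab to the remainder.
  leading term b^2: no divisor's leading term divides it; move -15/8b^2 to the remainder.
  leading term a: no divisor's leading term divides it; move -7/3a to the remainder.
  leading term b: no divisor's leading term divides it; move 5/3b to the remainder.
  leading term 1: no divisor's leading term divides it; move 5/24 to the remainder.
  remainder a^3 + 21/4a^2b - 235/24a^2 + 35/12ab - 15/8b^2 - 7/3a + 5/3b + 5/24 ≠ 0; add h_3 = a^3 + 21/4a^2b - 235/24a^2 + 35/12ab - 15/8b^2 - 7/3a + 5/3b + 5/24 to the basis.

The other S-polynomials (S(f_1,h_3), S(f_2,h_3)) all reduce to 0 modulo the current basis, so we have a Gröbner basis.
Inter-reduce: drop elements whose leading term is divisible by another's, tail-reduce, and make monic.
Reduced Gröbner basis: {a^3 + 21/4a^2b - 235/24a^2 + 35/12ab - 15/8b^2 - 7/3a + 5/3b + 5/24, ab^2 - 21/4a^2 + 3/2ab - 5/4b^2 - 3a + 5/4, b^3 + a^2 - 2/3a - 7/3b + 4/3}.
Label its elements g_1 = a^3 + 21/4a^2b - 235/24a^2 + 35/12ab - 15/8b^2 - 7/3a + 5/3b + 5/24, g_2 = ab^2 - 21/4a^2 + 3/2ab - 5/4b^2 - 3a + 5/4, g_3 = b^3 + a^2 - 2/3a - 7/3b + 4/3.

Reduce p = 3a^3 + 63/4a^2b - 235/8a^2 + 35/4ab - 45/8b^2 - 7a + 5b + 5/8 modulo G:
  leading term a^3: subtract (3)·g_1 from 3a^3 + 63/4a^2b - 235/8a^2 + 35/4ab - 45/8b^2 - 7a + 5b + 5/8 → 0
  normal form = 0.
Since the normal form is 0, p ∈ I.

3a^3 + 63/4a^2b - 235/8a^2 + 35/4ab - 45/8b^2 - 7a + 5b + 5/8 lies in I (it reduces to 0).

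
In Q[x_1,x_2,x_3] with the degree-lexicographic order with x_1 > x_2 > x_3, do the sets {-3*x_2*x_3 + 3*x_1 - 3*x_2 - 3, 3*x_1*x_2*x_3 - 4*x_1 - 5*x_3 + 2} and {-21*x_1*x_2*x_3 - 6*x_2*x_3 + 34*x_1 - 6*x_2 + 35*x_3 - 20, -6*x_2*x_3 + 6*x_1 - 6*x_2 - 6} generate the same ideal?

Two ideals are equal iff their reduced Gröbner bases coincide (the reduced basis is unique for a fixed ordering).
Buchberger on the first generating set:
f_1 = -3*x_2*x_3 + 3*x_1 - 3*x_2 - 3, LT = x_2*x_3.
f_2 = 3*x_1*x_2*x_3 - 4*x_1 - 5*x_3 + 2, LT = x_1*x_2*x_3.

S(f_1,f_2): lcm = x_1*x_2*x_3. S = -x_1**2 + x_1*x_2 + 7/3*x_1 + 5/3*x_3 - 2/3.
  reduce S modulo (f_1, f_2):
  remainder -x_1**2 + x_1*x_2 + 7/3*x_1 + 5/3*x_3 - 2/3 ≠ 0; add g_3 = -x_1**2 + x_1*x_2 + 7/3*x_1 + 5/3*x_3 - 2/3 to the basis.

The other S-polynomials (S(f_1,g_3), S(f_2,g_3)) all reduce to 0 modulo the current basis, so we have a Gröbner basis.
Inter-reduce: drop elements whose leading term is divisible by another's, tail-reduce, and make monic.
Reduced Gröbner basis: {x_1**2 - x_1*x_2 - 7/3*x_1 - 5/3*x_3 + 2/3, x_2*x_3 - x_1 + x_2 + 1}.

Buchberger on the second generating set:
h_1 = -21*x_1*x_2*x_3 - 6*x_2*x_3 + 34*x_1 - 6*x_2 + 35*x_3 - 20, LT = x_1*x_2*x_3.
h_2 = -6*x_2*x_3 + 6*x_1 - 6*x_2 - 6, LT = x_2*x_3.

S(h_1,h_2): lcm = x_1*x_2*x_3. S = x_1**2 - x_1*x_2 + 2/7*x_2*x_3 - 55/21*x_1 + 2/7*x_2 - 5/3*x_3 + 20/21.
  reduce S modulo (h_1, h_2):
  remainder x_1**2 - x_1*x_2 - 7/3*x_1 - 5/3*x_3 + 2/3 ≠ 0; add k_3 = x_1**2 - x_1*x_2 - 7/3*x_1 - 5/3*x_3 + 2/3 to the basis.

The other S-polynomials (S(h_1,k_3), S(h_2,k_3)) all reduce to 0 modulo the current basis, so we have a Gröbner basis.
Inter-reduce: drop elements whose leading term is divisible by another's, tail-reduce, and make monic.
Reduced Gröbner basis: {x_1**2 - x_1*x_2 - 7/3*x_1 - 5/3*x_3 + 2/3, x_2*x_3 - x_1 + x_2 + 1}.

These coincide, so the ideals are equal.
The choice of monomial ordering does not affect the verdict — as long as both bases are computed under the same ordering, their equality decides ideal equality.

Yes, the ideals are equal.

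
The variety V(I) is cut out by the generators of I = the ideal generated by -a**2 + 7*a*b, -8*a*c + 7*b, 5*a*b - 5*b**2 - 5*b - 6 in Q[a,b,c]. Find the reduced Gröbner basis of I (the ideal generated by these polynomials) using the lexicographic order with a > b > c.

f_1 = -a**2 + 7*a*b, LT = a**2.
f_2 = -8*a*c + 7*b, LT = a*c.
f_3 = 5*a*b - 5*b**2 - 5*b - 6, LT = a*b.

S(f_1,f_2): lcm = a**2*c. S = -7*a*b*c + 7/8*a*b.
  leading term a*b*c: subtract (7/8*b)·f_2 from -7*a*b*c + 7/8*a*b → 7/8*a*b - 49/8*b**2
  leading term a*b: subtract (7/40)·f_3 from 7/8*a*b - 49/8*b**2 → -21/4*b**2 + 7/8*b + 21/20
  leading term b**2: no divisor's leading term divides it; move -21/4*b**2 to the remainder.
  leading term b: no divisor's leading term divides it; move 7/8*b to the remainder.
  leading term 1: no divisor's leading term divides it; move 21/20 to the remainder.
  remainder -21/4*b**2 + 7/8*b + 21/20 ≠ 0; add g_4 = -21/4*b**2 + 7/8*b + 21/20 to the basis.

S(f_1,f_3): lcm = a**2*b. S = -6*a*b**2 + a*b + 6/5*a.
  leading term a*b**2: subtract (-6/5*b)·f_3 from -6*a*b**2 + a*b + 6/5*a → a*b + 6/5*a - 6*b**3 - 6*b**2 - 36/5*b
  leading term a*b: subtract (1/5)·f_3 from a*b + 6/5*a - 6*b**3 - 6*b**2 - 36/5*b → 6/5*a - 6*b**3 - 5*b**2 - 31/5*b + 6/5
  leading term a: no divisor's leading term divides it; move 6/5*a to the remainder.
  leading term b**3: subtract (8/7*b)·g_4 from -6*b**3 - 5*b**2 - 31/5*b + 6/5 → -6*b**2 - 37/5*b + 6/5
  leading term b**2: subtract (8/7)·g_4 from -6*b**2 - 37/5*b + 6/5 → -42/5*b
  leading term b: no divisor's leading term divides it; move -42/5*b to the remainder.
  remainder 6/5*a - 42/5*b ≠ 0; add g_5 = 6/5*a - 42/5*b to the basis.

S(f_2,f_3): lcm = a*b*c. S = b**2*c - 7/8*b**2 + b*c + 6/5*c.
  leading term b**2*c: subtract (-4/21*c)·g_4 from b**2*c - 7/8*b**2 + b*c + 6/5*c → -7/8*b**2 + 7/6*b*c + 7/5*c
  leading term b**2: subtract (1/6)·g_4 from -7/8*b**2 + 7/6*b*c + 7/5*c → 7/6*b*c - 7/48*b + 7/5*c - 7/40
  leading term b*c: no divisor's leading term divides it; move 7/6*b*c to the remainder.
  leading term b: no divisor's leading term divides it; move -7/48*b to the remainder.
  leading term c: no divisor's leading term divides it; move 7/5*c to the remainder.
  leading term 1: no divisor's leading term divides it; move -7/40 to the remainder.
  remainder 7/6*b*c - 7/48*b + 7/5*c - 7/40 ≠ 0; add g_6 = 7/6*b*c - 7/48*b + 7/5*c - 7/40 to the basis.

S(f_1,g_4): leading monomials are coprime, so the S-polynomial reduces to 0 (Buchberger's first criterion).
S(f_2,g_4): leading monomials are coprime, so the S-polynomial reduces to 0 (Buchberger's first criterion).
S(f_3,g_4): lcm = a*b**2. S = 1/6*a*b + 1/5*a - b**3 - b**2 - 6/5*b.
  leading term a*b: subtract (1/30)·f_3 from 1/6*a*b + 1/5*a - b**3 - b**2 - 6/5*b → 1/5*a - b**3 - 5/6*b**2 - 31/30*b + 1/5
  leading term a: subtract (1/6)·g_5 from 1/5*a - b**3 - 5/6*b**2 - 31/30*b + 1/5 → -b**3 - 5/6*b**2 + 11/30*b + 1/5
  leading term b**3: subtract (4/21*b)·g_4 from -b**3 - 5/6*b**2 + 11/30*b + 1/5 → -b**2 + 1/6*b + 1/5
  leading term b**2: subtract (4/21)·g_4 from -b**2 + 1/6*b + 1/5 → 0
  remainder 0.

S(f_1,g_5): lcm = a**2. S = 0.
  remainder 0.

S(f_2,g_5): lcm = a*c. S = 7*b*c - 7/8*b.
  leading term b*c: subtract (6)·g_6 from 7*b*c - 7/8*b → -42/5*c + 21/20
  leading term c: no divisor's leading term divides it; move -42/5*c to the remainder.
  leading term 1: no divisor's leading term divides it; move 21/20 to the remainder.
  remainder -42/5*c + 21/20 ≠ 0; add g_7 = -42/5*c + 21/20 to the basis.

S(f_3,g_5): lcm = a*b. S = 6*b**2 - b - 6/5.
  leading term b**2: subtract (-8/7)·g_4 from 6*b**2 - b - 6/5 → 0
  remainder 0.

S(g_4,g_5): leading monomials are coprime, so the S-polynomial reduces to 0 (Buchberger's first criterion).
S(f_1,g_6): leading monomials are coprime, so the S-polynomial reduces to 0 (Buchberger's first criterion).
S(f_2,g_6): lcm = a*b*c. S = 1/8*a*b - 6/5*a*c + 3/20*a - 7/8*b**2.
  leading term a*b: subtract (1/40)·f_3 from 1/8*a*b - 6/5*a*c + 3/20*a - 7/8*b**2 → -6/5*a*c + 3/20*a - 3/4*b**2 + 1/8*b + 3/20
  leading term a*c: subtract (3/20)·f_2 from -6/5*a*c + 3/20*a - 3/4*b**2 + 1/8*b + 3/20 → 3/20*a - 3/4*b**2 - 37/40*b + 3/20
  leading term a: subtract (1/8)·g_5 from 3/20*a - 3/4*b**2 - 37/40*b + 3/20 → -3/4*b**2 + 1/8*b + 3/20
  leading term b**2: subtract (1/7)·g_4 from -3/4*b**2 + 1/8*b + 3/20 → 0
  remainder 0.

S(f_3,g_6): lcm = a*b*c. S = 1/8*a*b - 6/5*a*c + 3/20*a - b**2*c - b*c - 6/5*c.
  leading term a*b: subtract (1/40)·f_3 from 1/8*a*b - 6/5*a*c + 3/20*a - b**2*c - b*c - 6/5*c → -6/5*a*c + 3/20*a - b**2*c + 1/8*b**2 - b*c + 1/8*b - 6/5*c + 3/20
  leading term a*c: subtract (3/20)·f_2 from -6/5*a*c + 3/20*a - b**2*c + 1/8*b**2 - b*c + 1/8*b - 6/5*c + 3/20 → 3/20*a - b**2*c + 1/8*b**2 - b*c - 37/40*b - 6/5*c + 3/20
  leading term a: subtract (1/8)·g_5 from 3/20*a - b**2*c + 1/8*b**2 - b*c - 37/40*b - 6/5*c + 3/20 → -b**2*c + 1/8*b**2 - b*c + 1/8*b - 6/5*c + 3/20
  leading term b**2*c: subtract (4/21*c)·g_4 from -b**2*c + 1/8*b**2 - b*c + 1/8*b - 6/5*c + 3/20 → 1/8*b**2 - 7/6*b*c + 1/8*b - 7/5*c + 3/20
  leading term b**2: subtract (-1/42)·g_4 from 1/8*b**2 - 7/6*b*c + 1/8*b - 7/5*c + 3/20 → -7/6*b*c + 7/48*b - 7/5*c + 7/40
  leading term b*c: subtract (-1)·g_6 from -7/6*b*c + 7/48*b - 7/5*c + 7/40 → 0
  remainder 0.

S(g_4,g_6): lcm = b**2*c. S = 1/8*b**2 - 41/30*b*c + 3/20*b - 1/5*c.
  leading term b**2: subtract (-1/42)·g_4 from 1/8*b**2 - 41/30*b*c + 3/20*b - 1/5*c → -41/30*b*c + 41/240*b - 1/5*c + 1/40
  leading term b*c: subtract (-41/35)·g_6 from -41/30*b*c + 41/240*b - 1/5*c + 1/40 → 36/25*c - 9/50
  leading term c: subtract (-6/35)·g_7 from 36/25*c - 9/50 → 0
  remainder 0.

S(g_5,g_6): leading monomials are coprime, so the S-polynomial reduces to 0 (Buchberger's first criterion).
S(f_1,g_7): leading monomials are coprime, so the S-polynomial reduces to 0 (Buchberger's first criterion).
S(f_2,g_7): lcm = a*c. S = 1/8*a - 7/8*b.
  leading term a: subtract (5/48)·g_5 from 1/8*a - 7/8*b → 0
  remainder 0.

S(f_3,g_7): leading monomials are coprime, so the S-polynomial reduces to 0 (Buchberger's first criterion).
S(g_4,g_7): leading monomials are coprime, so the S-polynomial reduces to 0 (Buchberger's first criterion).
S(g_5,g_7): leading monomials are coprime, so the S-polynomial reduces to 0 (Buchberger's first criterion).
S(g_6,g_7): lcm = b*c. S = 6/5*c - 3/20.
  leading term c: subtract (-1/7)·g_7 from 6/5*c - 3/20 → 0
  remainder 0.

Every S-polynomial of the final basis reduces to 0, so we have a Gröbner basis.
Inter-reduce: drop elements whose leading term is divisible by another's, tail-reduce, and make monic.

G = {a - 7*b, b**2 - 1/6*b - 1/5, c - 1/8}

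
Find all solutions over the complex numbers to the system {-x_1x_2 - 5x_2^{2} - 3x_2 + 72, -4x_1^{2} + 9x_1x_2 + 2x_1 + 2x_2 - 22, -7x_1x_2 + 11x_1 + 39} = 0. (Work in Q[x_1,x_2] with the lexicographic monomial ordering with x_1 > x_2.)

Compute a lex Gröbner basis by Buchberger's algorithm.
f_1 = -x_1x_2 - 5x_2^{2} - 3x_2 + 72, LT = x_1x_2.
f_2 = -4x_1^{2} + 9x_1x_2 + 2x_1 + 2x_2 - 22, LT = x_1^{2}.
f_3 = -7x_1x_2 + 11x_1 + 39, LT = x_1x_2.

S(f_1,f_2): lcm = x_1^{2}x_2. S = \tfrac{29}{4}x_1x_2^{2} + \tfrac{7}{2}x_1x_2 - 72x_1 + \tfrac{1}{2}x_2^{2} - \tfrac{11}{2}x_2.
  leading term x_1x_2^{2}: subtract (-\tfrac{29}{4}x_2)·f_1 from \tfrac{29}{4}x_1x_2^{2} + \tfrac{7}{2}x_1x_2 - 72x_1 + \tfrac{1}{2}x_2^{2} - \tfrac{11}{2}x_2 → \tfrac{7}{2}x_1x_2 - 72x_1 - \tfrac{145}{4}x_2^{3} - \tfrac{85}{4}x_2^{2} + \tfrac{1033}{2}x_2
  leading term x_1x_2: subtract (-\tfrac{7}{2})·f_1 from \tfrac{7}{2}x_1x_2 - 72x_1 - \tfrac{145}{4}x_2^{3} - \tfrac{85}{4}x_2^{2} + \tfrac{1033}{2}x_2 → -72x_1 - \tfrac{145}{4}x_2^{3} - \tfrac{155}{4}x_2^{2} + 506x_2 + 252
  leading term x_1: no divisor's leading term divides it; move -72x_1 to the remainder.
  leading term x_2^{3}: no divisor's leading term divides it; move -\tfrac{145}{4}x_2^{3} to the remainder.
  leading term x_2^{2}: no divisor's leading term divides it; move -\tfrac{155}{4}x_2^{2} to the remainder.
  leading term x_2: no divisor's leading term divides it; move 506x_2 to the remainder.
  leading term 1: no divisor's leading term divides it; move 252 to the remainder.
  remainder -72x_1 - \tfrac{145}{4}x_2^{3} - \tfrac{155}{4}x_2^{2} + 506x_2 + 252 ≠ 0; add h_4 = -72x_1 - \tfrac{145}{4}x_2^{3} - \tfrac{155}{4}x_2^{2} + 506x_2 + 252 to the basis.

S(f_1,f_3): lcm = x_1x_2. S = \tfrac{11}{7}x_1 + 5x_2^{2} + 3x_2 - \tfrac{465}{7}.
  leading term x_1: subtract (-\tfrac{11}{504})·h_4 from \tfrac{11}{7}x_1 + 5x_2^{2} + 3x_2 - \tfrac{465}{7} → -\tfrac{1595}{2016}x_2^{3} + \tfrac{8375}{2016}x_2^{2} + \tfrac{3539}{252}x_2 - \tfrac{853}{14}
  leading term x_2^{3}: no divisor's leading term divides it; move -\tfrac{1595}{2016}x_2^{3} to the remainder.
  leading term x_2^{2}: no divisor's leading term divides it; move \tfrac{8375}{2016}x_2^{2} to the remainder.
  leading term x_2: no divisor's leading term divides it; move \tfrac{3539}{252}x_2 to the remainder.
  leading term 1: no divisor's leading term divides it; move -\tfrac{853}{14} to the remainder.
  remainder -\tfrac{1595}{2016}x_2^{3} + \tfrac{8375}{2016}x_2^{2} + \tfrac{3539}{252}x_2 - \tfrac{853}{14} ≠ 0; add h_5 = -\tfrac{1595}{2016}x_2^{3} + \tfrac{8375}{2016}x_2^{2} + \tfrac{3539}{252}x_2 - \tfrac{853}{14} to the basis.

S(f_2,f_3): lcm = x_1^{2}x_2. S = \tfrac{11}{7}x_1^{2} - \tfrac{9}{4}x_1x_2^{2} - \tfrac{1}{2}x_1x_2 + \tfrac{39}{7}x_1 - \tfrac{1}{2}x_2^{2} + \tfrac{11}{2}x_2.
  leading term x_1^{2}: subtract (-\tfrac{11}{28})·f_2 from \tfrac{11}{7}x_1^{2} - \tfrac{9}{4}x_1x_2^{2} - \tfrac{1}{2}x_1x_2 + \tfrac{39}{7}x_1 - \tfrac{1}{2}x_2^{2} + \tfrac{11}{2}x_2 → -\tfrac{9}{4}x_1x_2^{2} + \tfrac{85}{28}x_1x_2 + \tfrac{89}{14}x_1 - \tfrac{1}{2}x_2^{2} + \tfrac{44}{7}x_2 - \tfrac{121}{14}
  leading term x_1x_2^{2}: subtract (\tfrac{9}{4}x_2)·f_1 from -\tfrac{9}{4}x_1x_2^{2} + \tfrac{85}{28}x_1x_2 + \tfrac{89}{14}x_1 - \tfrac{1}{2}x_2^{2} + \tfrac{44}{7}x_2 - \tfrac{121}{14} → \tfrac{85}{28}x_1x_2 + \tfrac{89}{14}x_1 + \tfrac{45}{4}x_2^{3} + \tfrac{25}{4}x_2^{2} - \tfrac{1090}{7}x_2 - \tfrac{121}{14}
  leading term x_1x_2: subtract (-\tfrac{85}{28})·f_1 from \tfrac{85}{28}x_1x_2 + \tfrac{89}{14}x_1 + \tfrac{45}{4}x_2^{3} + \tfrac{25}{4}x_2^{2} - \tfrac{1090}{7}x_2 - \tfrac{121}{14} → \tfrac{89}{14}x_1 + \tfrac{45}{4}x_2^{3} - \tfrac{125}{14}x_2^{2} - \tfrac{4615}{28}x_2 + \tfrac{2939}{14}
  leading term x_1: subtract (-\tfrac{89}{1008})·h_4 from \tfrac{89}{14}x_1 + \tfrac{45}{4}x_2^{3} - \tfrac{125}{14}x_2^{2} - \tfrac{4615}{28}x_2 + \tfrac{2939}{14} → \tfrac{32455}{4032}x_2^{3} - \tfrac{49795}{4032}x_2^{2} - \tfrac{60553}{504}x_2 + \tfrac{6501}{28}
  leading term x_2^{3}: subtract (-\tfrac{6491}{638})·h_5 from \tfrac{32455}{4032}x_2^{3} - \tfrac{49795}{4032}x_2^{2} - \tfrac{60553}{504}x_2 + \tfrac{6501}{28} → \tfrac{267205}{8932}x_2^{2} + \tfrac{203069}{8932}x_2 - \tfrac{865751}{2233}
  leading term x_2^{2}: no divisor's leading term divides it; move \tfrac{267205}{8932}x_2^{2} to the remainder.
  leading term x_2: no divisor's leading term divides it; move \tfrac{203069}{8932}x_2 to the remainder.
  leading term 1: no divisor's leading term divides it; move -\tfrac{865751}{2233} to the remainder.
  remainder \tfrac{267205}{8932}x_2^{2} + \tfrac{203069}{8932}x_2 - \tfrac{865751}{2233} ≠ 0; add h_6 = \tfrac{267205}{8932}x_2^{2} + \tfrac{203069}{8932}x_2 - \tfrac{865751}{2233} to the basis.

S(f_1,h_4): lcm = x_1x_2. S = -\tfrac{145}{288}x_2^{4} - \tfrac{155}{288}x_2^{3} + \tfrac{433}{36}x_2^{2} + \tfrac{13}{2}x_2 - 72.
  leading term x_2^{4}: subtract (\tfrac{7}{11}x_2)·h_5 from -\tfrac{145}{288}x_2^{4} - \tfrac{155}{288}x_2^{3} + \tfrac{433}{36}x_2^{2} + \tfrac{13}{2}x_2 - 72 → -\tfrac{35}{11}x_2^{3} + \tfrac{34}{11}x_2^{2} + \tfrac{498}{11}x_2 - 72
  leading term x_2^{3}: subtract (\tfrac{14112}{3509})·h_5 from -\tfrac{35}{11}x_2^{3} + \tfrac{34}{11}x_2^{2} + \tfrac{498}{11}x_2 - 72 → -\tfrac{47779}{3509}x_2^{2} - \tfrac{39322}{3509}x_2 + \tfrac{607176}{3509}
  leading term x_2^{2}: subtract (-\tfrac{1337812}{2939255})·h_6 from -\tfrac{47779}{3509}x_2^{2} - \tfrac{39322}{3509}x_2 + \tfrac{607176}{3509} → -\tfrac{2522261}{2939255}x_2 - \tfrac{10089044}{2939255}
  leading term x_2: no divisor's leading term divides it; move -\tfrac{2522261}{2939255}x_2 to the remainder.
  leading term 1: no divisor's leading term divides it; move -\tfrac{10089044}{2939255} to the remainder.
  remainder -\tfrac{2522261}{2939255}x_2 - \tfrac{10089044}{2939255} ≠ 0; add h_7 = -\tfrac{2522261}{2939255}x_2 - \tfrac{10089044}{2939255} to the basis.

The other S-polynomials (S(f_2,h_4), S(f_3,h_4), S(f_1,h_5), S(f_2,h_5), S(f_3,h_5), S(h_4,h_5), S(f_1,h_6), S(f_2,h_6), S(f_3,h_6), S(h_4,h_6), S(h_5,h_6), S(f_1,h_7), S(f_2,h_7), S(f_3,h_7), S(h_4,h_7), S(h_5,h_7), S(h_6,h_7)) all reduce to 0 modulo the current basis, so we have a Gröbner basis.
Inter-reduce: drop elements whose leading term is divisible by another's, tail-reduce, and make monic.
Reduced Gröbner basis: {x_1 + 1, x_2 + 4}.

Since the basis is lex-ordered, x_2 + 4 is univariate in x_2. Its roots are {-4}. Back-substituting each root into the other basis elements fixes the other coordinates.
  x_2 = -4: the earlier basis element becomes x_1 + 1 = 0, giving x_1 = -1 — point (-1, -4).
Check: every point annihilates each of the original generators.

{(-1, -4)}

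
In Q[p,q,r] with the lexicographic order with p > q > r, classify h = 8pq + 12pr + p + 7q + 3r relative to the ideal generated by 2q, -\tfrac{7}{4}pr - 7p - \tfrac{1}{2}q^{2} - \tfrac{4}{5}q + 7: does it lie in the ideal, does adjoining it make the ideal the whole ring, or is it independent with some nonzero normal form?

8pq + 12pr + p + 7q + 3r is independent of I; its normal form modulo I is -47p + 3r + 48.

First compute the reduced Gröbner basis of I by Buchberger's algorithm.
f_1 = 2q, LT = q.
f_2 = -\tfrac{7}{4}pr - 7p - \tfrac{1}{2}q^{2} - \tfrac{4}{5}q + 7, LT = pr.

The S-polynomials (S(f_1,f_2)) all reduce to 0 modulo the current basis, so we have a Gröbner basis.
Inter-reduce: drop elements whose leading term is divisible by another's, tail-reduce, and make monic.
Reduced Gröbner basis: {pr + 4p - 4, q}.
Label its elements g_1 = pr + 4p - 4, g_2 = q.

Reduce h = 8pq + 12pr + p + 7q + 3r modulo G:
  leading term pq: subtract (8p)·g_2 from 8pq + 12pr + p + 7q + 3r → 12pr + p + 7q + 3r
  leading term pr: subtract (12)·g_1 from 12pr + p + 7q + 3r → -47p + 7q + 3r + 48
  leading term p: no divisor's leading term divides it; move -47p to the remainder.
  leading term q: subtract (7)·g_2 from 7q + 3r + 48 → 3r + 48
  leading term r: no divisor's leading term divides it; move 3r to the remainder.
  leading term 1: no divisor's leading term divides it; move 48 to the remainder.
  normal form = -47p + 3r + 48.
The normal form is nonzero, so h ∉ I. Since h minus its normal form lies in I, I + (h) = I + (n) where n = -47p + 3r + 48; decide whether this ideal is the whole ring.
Run Buchberger on G together with n (pairs among the g_i already reduce to 0 since G is a Gröbner basis):
g_1 = pr + 4p - 4, LT = pr.
g_2 = q, LT = q.
n = -47p + 3r + 48, LT = p.

S(g_1,n): lcm = pr. S = 4p + \tfrac{3}{47}r^{2} + \tfrac{48}{47}r - 4.
  leading term p: subtract (-\tfrac{4}{47})·n from 4p + \tfrac{3}{47}r^{2} + \tfrac{48}{47}r - 4 → \tfrac{3}{47}r^{2} + \tfrac{60}{47}r + \tfrac{4}{47}
  leading term r^{2}: no divisor's leading term divides it; move \tfrac{3}{47}r^{2} to the remainder.
  leading term r: no divisor's leading term divides it; move \tfrac{60}{47}r to the remainder.
  leading term 1: no divisor's leading term divides it; move \tfrac{4}{47} to the remainder.
  remainder \tfrac{3}{47}r^{2} + \tfrac{60}{47}r + \tfrac{4}{47} ≠ 0; add m_4 = \tfrac{3}{47}r^{2} + \tfrac{60}{47}r + \tfrac{4}{47} to the basis.

The other S-polynomials (S(g_1,g_2), S(g_2,n), S(g_1,m_4), S(g_2,m_4), S(n,m_4)) all reduce to 0 modulo the current basis, so we have a Gröbner basis.
Inter-reduce: drop elements whose leading term is divisible by another's, tail-reduce, and make monic.
Reduced Gröbner basis: {p - \tfrac{3}{47}r - \tfrac{48}{47}, q, r^{2} + 20r + \tfrac{4}{3}}.
The reduced Gröbner basis of I + (h) is {p - \tfrac{3}{47}r - \tfrac{48}{47}, q, r^{2} + 20r + \tfrac{4}{3}} ≠ {1}, a proper ideal, so the enlarged system stays consistent: h is independent of I, with normal form -47p + 3r + 48.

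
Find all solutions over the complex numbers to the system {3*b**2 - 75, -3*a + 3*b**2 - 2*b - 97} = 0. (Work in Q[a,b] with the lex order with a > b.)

Compute a lex Gröbner basis by Buchberger's algorithm.
f_1 = 3*b**2 - 75, LT = b**2.
f_2 = -3*a + 3*b**2 - 2*b - 97, LT = a.

The S-polynomials (S(f_1,f_2)) all reduce to 0 modulo the current basis, so we have a Gröbner basis.
Inter-reduce: drop elements whose leading term is divisible by another's, tail-reduce, and make monic.
Reduced Gröbner basis: {a + 2/3*b + 22/3, b**2 - 25}.

Elimination: the polynomial b**2 - 25 lies in the elimination ideal for b, so b ∈ {-5, 5}. For each such b, the remaining basis elements (now univariate) give the rest of the solution.
  b = -5: the earlier basis element becomes a + 4 = 0, giving a = -4 — point (-4, -5).
  b = 5: the earlier basis element becomes a + 32/3 = 0, giving a = -32/3 — point (-32/3, 5).

{(-4, -5), (-32/3, 5)}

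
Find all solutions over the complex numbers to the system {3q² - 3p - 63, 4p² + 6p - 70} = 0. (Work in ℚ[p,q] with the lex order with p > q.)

Compute a lex Gröbner basis by Buchberger's algorithm.
f_1 = -3p + 3q² - 63, LT = p.
f_2 = 4p² + 6p - 70, LT = p².

S(f_1,f_2): lcm = p². S = -pq² + 39/2p + 35/2.
  leading term pq²: subtract (⅓q²)·f_1 from -pq² + 39/2p + 35/2 → 39/2p - q⁴ + 21q² + 35/2
  leading term p: subtract (-13/2)·f_1 from 39/2p - q⁴ + 21q² + 35/2 → -q⁴ + 81/2q² - 392
  leading term q⁴: no divisor's leading term divides it; move -q⁴ to the remainder.
  leading term q²: no divisor's leading term divides it; move 81/2q² to the remainder.
  leading term 1: no divisor's leading term divides it; move -392 to the remainder.
  remainder -q⁴ + 81/2q² - 392 ≠ 0; add h_3 = -q⁴ + 81/2q² - 392 to the basis.

S(f_1,h_3): leading monomials are coprime, so the S-polynomial reduces to 0 (Buchberger's first criterion).
S(f_2,h_3): leading monomials are coprime, so the S-polynomial reduces to 0 (Buchberger's first criterion).
Every S-polynomial of the final basis reduces to 0, so we have a Gröbner basis.
Inter-reduce: drop elements whose leading term is divisible by another's, tail-reduce, and make monic.
Reduced Gröbner basis: {p - q² + 21, q⁴ - 81/2q² + 392}.

The lex basis is triangular: the last element involves only q. Solving q⁴ - 81/2q² + 392 = 0 gives q ∈ {-4, 4, -7*sqrt(2)/2, 7*sqrt(2)/2}; substituting each value into the earlier elements determines the remaining variables.
  q = -4: the earlier basis element becomes p + 5 = 0, giving p = -5 — point (-5, -4).
  q = 4: the earlier basis element becomes p + 5 = 0, giving p = -5 — point (-5, 4).
  q = -7*sqrt(2)/2: the earlier basis element becomes p - 7/2 = 0, giving p = 7/2 — point (7/2, -7*sqrt(2)/2).
  q = 7*sqrt(2)/2: the earlier basis element becomes p - 7/2 = 0, giving p = 7/2 — point (7/2, 7*sqrt(2)/2).
Zero-dimensionality of the ideal guarantees finitely many solutions over ℂ.

{(-5, -4), (-5, 4), (7/2, -7*sqrt(2)/2), (7/2, 7*sqrt(2)/2)}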